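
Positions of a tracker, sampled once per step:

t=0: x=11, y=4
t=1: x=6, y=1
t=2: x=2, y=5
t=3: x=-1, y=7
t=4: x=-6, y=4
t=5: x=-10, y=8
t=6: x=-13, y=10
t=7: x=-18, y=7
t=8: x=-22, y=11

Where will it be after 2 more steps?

The moves between consecutive positions are (-5, -3), (-4, +4), (-3, +2), (-5, -3), (-4, +4), (-3, +2), (-5, -3), (-4, +4); they repeat the 3-cycle [(-5, -3), (-4, +4), (-3, +2)].
step 9: apply (-3, +2) → x=-25, y=13
step 10: apply (-5, -3) → x=-30, y=10

x=-30, y=10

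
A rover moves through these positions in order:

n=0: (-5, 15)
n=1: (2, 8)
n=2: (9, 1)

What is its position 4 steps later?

Constant displacement of (+7, -7) per step.
step 3: (9, 1) + (+7, -7) → (16, -6)
step 4: (16, -6) + (+7, -7) → (23, -13)
step 5: (23, -13) + (+7, -7) → (30, -20)
step 6: (30, -20) + (+7, -7) → (37, -27)

(37, -27)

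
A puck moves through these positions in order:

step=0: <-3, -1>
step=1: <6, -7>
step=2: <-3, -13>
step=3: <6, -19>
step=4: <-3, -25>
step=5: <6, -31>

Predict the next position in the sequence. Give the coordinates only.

The first coordinate repeats the cycle [-3, 6] with period 2; step 6 mod 2 = 0, giving -3.
The second coordinate changes by -6 each step, so at step 6 it is -1 + 6·(-6) = -37.

<-3, -37>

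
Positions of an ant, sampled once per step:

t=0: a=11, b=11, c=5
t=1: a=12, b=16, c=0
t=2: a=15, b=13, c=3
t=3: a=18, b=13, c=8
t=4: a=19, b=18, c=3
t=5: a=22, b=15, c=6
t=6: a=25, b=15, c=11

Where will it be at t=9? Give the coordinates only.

Differencing gives (+1, +5, -5), (+3, -3, +3), (+3, +0, +5), (+1, +5, -5), (+3, -3, +3), (+3, +0, +5). This is the pattern (+1, +5, -5), (+3, -3, +3), (+3, +0, +5) repeated.
step 7: apply (+1, +5, -5) → a=26, b=20, c=6
step 8: apply (+3, -3, +3) → a=29, b=17, c=9
step 9: apply (+3, +0, +5) → a=32, b=17, c=14

a=32, b=17, c=14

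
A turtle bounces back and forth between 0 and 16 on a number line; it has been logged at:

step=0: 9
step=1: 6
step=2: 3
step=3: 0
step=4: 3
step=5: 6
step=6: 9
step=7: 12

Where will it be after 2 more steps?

The value reflects between 0 and 16, moving 3 per step.
  step 8: 12 → 15
  step 9: 15 → 14

14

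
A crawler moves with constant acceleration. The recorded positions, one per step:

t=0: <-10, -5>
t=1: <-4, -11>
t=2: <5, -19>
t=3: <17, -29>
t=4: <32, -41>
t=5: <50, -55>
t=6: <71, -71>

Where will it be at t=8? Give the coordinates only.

<122, -109>

First differences are <+6, -6>, <+9, -8>, <+12, -10>, <+15, -12>, <+18, -14>, <+21, -16>; their common second difference is <+3, -2> (constant acceleration).
step 7: <71, -71> + <+24, -18> → <95, -89>
step 8: <95, -89> + <+27, -20> → <122, -109>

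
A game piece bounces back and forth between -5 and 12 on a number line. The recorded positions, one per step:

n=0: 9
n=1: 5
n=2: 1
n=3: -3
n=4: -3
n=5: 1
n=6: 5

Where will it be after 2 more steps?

11

The value reflects between -5 and 12, moving 4 per step.
  step 7: 5 → 9
  step 8: 9 → 11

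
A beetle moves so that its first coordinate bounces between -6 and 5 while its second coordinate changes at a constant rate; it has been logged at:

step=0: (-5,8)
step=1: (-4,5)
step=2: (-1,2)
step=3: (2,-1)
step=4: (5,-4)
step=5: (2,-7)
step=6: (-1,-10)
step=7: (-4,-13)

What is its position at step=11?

The first coordinate reflects between -6 and 5, moving 3 per step.
  step 8: -4 → -5
  step 9: -5 → -2
  step 10: -2 → 1
  step 11: 1 → 4
The second coordinate changes by -3 each step: at step 11 it is -25.

(4,-25)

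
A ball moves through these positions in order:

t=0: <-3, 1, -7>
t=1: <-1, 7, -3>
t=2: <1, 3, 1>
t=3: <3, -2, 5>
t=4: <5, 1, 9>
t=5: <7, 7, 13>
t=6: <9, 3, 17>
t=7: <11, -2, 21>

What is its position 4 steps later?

First: linear, +2 per step → 19 at step 11.
Second: cycles through 1, 7, 3, -2 every 4 steps. Step 11 lands at position 3 of the cycle → -2.
Third: linear, +4 per step → 37 at step 11.

<19, -2, 37>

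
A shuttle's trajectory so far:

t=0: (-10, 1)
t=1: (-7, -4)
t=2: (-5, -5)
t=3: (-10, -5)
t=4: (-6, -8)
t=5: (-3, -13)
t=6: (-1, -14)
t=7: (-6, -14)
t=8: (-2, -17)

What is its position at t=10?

Step-to-step displacements: (+3, -5), (+2, -1), (-5, +0), (+4, -3), (+3, -5), (+2, -1), (-5, +0), (+4, -3) — a repeating cycle of length 4.
step 9: apply (+3, -5) → (1, -22)
step 10: apply (+2, -1) → (3, -23)

(3, -23)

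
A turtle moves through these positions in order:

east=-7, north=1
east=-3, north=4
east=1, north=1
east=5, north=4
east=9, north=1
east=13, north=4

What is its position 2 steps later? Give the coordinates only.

east=21, north=4

East: linear, +4 per step → 21 at step 7.
North: cycles through 1, 4 every 2 steps. Step 7 lands at position 1 of the cycle → 4.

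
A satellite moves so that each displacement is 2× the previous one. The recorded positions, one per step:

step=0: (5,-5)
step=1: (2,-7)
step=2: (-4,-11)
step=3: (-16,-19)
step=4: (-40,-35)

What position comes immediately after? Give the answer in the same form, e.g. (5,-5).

(-88,-67)

Consecutive displacements (-3,-2), (-6,-4), (-12,-8), (-24,-16) scale by a factor of 2 each step.
step 5: (-40,-35) + (-48,-32) → (-88,-67)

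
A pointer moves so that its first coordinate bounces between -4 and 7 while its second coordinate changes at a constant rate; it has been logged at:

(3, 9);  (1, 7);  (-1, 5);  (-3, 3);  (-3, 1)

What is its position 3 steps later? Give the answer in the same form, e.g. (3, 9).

The first coordinate reflects between -4 and 7, moving 2 per step.
  step 5: -3 → -1
  step 6: -1 → 1
  step 7: 1 → 3
The second coordinate changes by -2 each step: at step 7 it is -5.

(3, -5)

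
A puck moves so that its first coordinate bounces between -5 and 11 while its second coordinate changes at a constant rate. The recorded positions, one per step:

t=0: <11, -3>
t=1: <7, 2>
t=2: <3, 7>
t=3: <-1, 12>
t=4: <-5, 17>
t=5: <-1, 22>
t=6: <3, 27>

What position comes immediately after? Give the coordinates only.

The first coordinate travels 4 per step and bounces off the walls at -5 and 11.
  step 7: 3 → 7
The second coordinate changes by +5 each step: at step 7 it is 32.

<7, 32>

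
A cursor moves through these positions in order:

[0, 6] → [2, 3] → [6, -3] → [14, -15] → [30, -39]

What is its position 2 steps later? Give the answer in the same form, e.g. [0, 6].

[126, -183]

Consecutive displacements [+2, -3], [+4, -6], [+8, -12], [+16, -24] scale by a factor of 2 each step.
step 5: [30, -39] + [+32, -48] → [62, -87]
step 6: [62, -87] + [+64, -96] → [126, -183]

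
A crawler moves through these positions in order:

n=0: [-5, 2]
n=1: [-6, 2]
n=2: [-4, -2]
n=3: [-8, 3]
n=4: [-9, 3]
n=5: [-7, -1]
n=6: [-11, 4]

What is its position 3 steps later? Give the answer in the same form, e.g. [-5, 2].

[-14, 5]

Step-to-step displacements: [-1, +0], [+2, -4], [-4, +5], [-1, +0], [+2, -4], [-4, +5] — a repeating cycle of length 3.
step 7: apply [-1, +0] → [-12, 4]
step 8: apply [+2, -4] → [-10, 0]
step 9: apply [-4, +5] → [-14, 5]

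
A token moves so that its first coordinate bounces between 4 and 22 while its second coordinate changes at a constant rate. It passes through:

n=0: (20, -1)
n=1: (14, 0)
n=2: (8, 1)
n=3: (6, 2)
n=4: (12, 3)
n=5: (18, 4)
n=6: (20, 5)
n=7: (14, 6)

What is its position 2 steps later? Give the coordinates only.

(6, 8)

The first coordinate travels 6 per step and bounces off the walls at 4 and 22.
  step 8: 14 → 8
  step 9: 8 → 6
The second coordinate changes by +1 each step: at step 9 it is 8.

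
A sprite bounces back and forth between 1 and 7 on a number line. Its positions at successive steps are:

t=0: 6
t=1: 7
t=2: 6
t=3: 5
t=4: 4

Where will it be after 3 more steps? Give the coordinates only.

1

The value travels 1 per step and bounces off the walls at 1 and 7.
  step 5: 4 → 3
  step 6: 3 → 2
  step 7: 2 → 1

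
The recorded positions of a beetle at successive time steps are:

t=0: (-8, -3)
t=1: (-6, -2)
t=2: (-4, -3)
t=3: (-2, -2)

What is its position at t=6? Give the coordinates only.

(4, -3)

The first coordinate changes by +2 each step, so at step 6 it is -8 + 6·(2) = 4.
The second coordinate repeats the cycle [-3, -2] with period 2; step 6 mod 2 = 0, giving -3.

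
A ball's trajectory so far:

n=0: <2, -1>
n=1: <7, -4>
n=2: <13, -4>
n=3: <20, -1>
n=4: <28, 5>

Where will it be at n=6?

First differences are <+5, -3>, <+6, +0>, <+7, +3>, <+8, +6>; their common second difference is <+1, +3> (constant acceleration).
step 5: <28, 5> + <+9, +9> → <37, 14>
step 6: <37, 14> + <+10, +12> → <47, 26>

<47, 26>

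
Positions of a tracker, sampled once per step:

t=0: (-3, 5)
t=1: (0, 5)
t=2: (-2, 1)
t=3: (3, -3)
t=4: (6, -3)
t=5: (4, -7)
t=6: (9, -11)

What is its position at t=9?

(15, -19)

Step-to-step displacements: (+3, +0), (-2, -4), (+5, -4), (+3, +0), (-2, -4), (+5, -4) — a repeating cycle of length 3.
step 7: apply (+3, +0) → (12, -11)
step 8: apply (-2, -4) → (10, -15)
step 9: apply (+5, -4) → (15, -19)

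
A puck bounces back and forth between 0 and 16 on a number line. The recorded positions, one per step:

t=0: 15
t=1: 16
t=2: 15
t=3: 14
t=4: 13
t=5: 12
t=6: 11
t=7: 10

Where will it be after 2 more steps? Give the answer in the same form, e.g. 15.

8

The value travels 1 per step and bounces off the walls at 0 and 16.
  step 8: 10 → 9
  step 9: 9 → 8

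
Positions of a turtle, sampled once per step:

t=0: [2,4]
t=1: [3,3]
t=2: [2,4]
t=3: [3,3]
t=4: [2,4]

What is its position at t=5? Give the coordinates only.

The jumps are [+1,-1], [-1,+1], [+1,-1], [-1,+1] — a geometric progression with ratio -1.
step 5: [2,4] + [+1,-1] → [3,3]

[3,3]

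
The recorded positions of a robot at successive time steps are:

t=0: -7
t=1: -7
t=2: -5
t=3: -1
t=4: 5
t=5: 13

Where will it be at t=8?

First differences are +0, +2, +4, +6, +8; their common second difference is +2 (constant acceleration).
step 6: 13 + 10 → 23
step 7: 23 + 12 → 35
step 8: 35 + 14 → 49

49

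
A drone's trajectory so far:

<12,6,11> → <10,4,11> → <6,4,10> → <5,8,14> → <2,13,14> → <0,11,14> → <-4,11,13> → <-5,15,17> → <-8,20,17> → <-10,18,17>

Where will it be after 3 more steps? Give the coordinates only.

<-18,27,20>

The moves between consecutive positions are <-2,-2,+0>, <-4,+0,-1>, <-1,+4,+4>, <-3,+5,+0>, <-2,-2,+0>, <-4,+0,-1>, <-1,+4,+4>, <-3,+5,+0>, <-2,-2,+0>; they repeat the 4-cycle [<-2,-2,+0>, <-4,+0,-1>, <-1,+4,+4>, <-3,+5,+0>].
step 10: apply <-4,+0,-1> → <-14,18,16>
step 11: apply <-1,+4,+4> → <-15,22,20>
step 12: apply <-3,+5,+0> → <-18,27,20>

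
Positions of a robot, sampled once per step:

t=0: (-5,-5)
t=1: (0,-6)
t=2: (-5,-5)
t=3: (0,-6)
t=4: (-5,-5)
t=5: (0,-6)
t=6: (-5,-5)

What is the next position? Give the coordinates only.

(0,-6)

Differencing gives (+5,-1), (-5,+1), (+5,-1), (-5,+1), (+5,-1), (-5,+1). This is the pattern (+5,-1), (-5,+1) repeated.
step 7: apply (+5,-1) → (0,-6)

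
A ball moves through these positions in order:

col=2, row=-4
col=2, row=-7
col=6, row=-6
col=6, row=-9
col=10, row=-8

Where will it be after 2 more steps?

col=14, row=-10

Differencing gives (+0, -3), (+4, +1), (+0, -3), (+4, +1). This is the pattern (+0, -3), (+4, +1) repeated.
step 5: apply (+0, -3) → col=10, row=-11
step 6: apply (+4, +1) → col=14, row=-10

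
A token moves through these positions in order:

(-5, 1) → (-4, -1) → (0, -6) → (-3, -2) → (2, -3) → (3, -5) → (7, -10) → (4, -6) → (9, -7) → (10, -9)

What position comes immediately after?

(14, -14)

Step-to-step displacements: (+1, -2), (+4, -5), (-3, +4), (+5, -1), (+1, -2), (+4, -5), (-3, +4), (+5, -1), (+1, -2) — a repeating cycle of length 4.
step 10: apply (+4, -5) → (14, -14)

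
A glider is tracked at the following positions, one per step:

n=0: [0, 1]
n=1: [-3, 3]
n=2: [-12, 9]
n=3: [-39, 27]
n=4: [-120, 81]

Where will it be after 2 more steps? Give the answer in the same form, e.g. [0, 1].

The jumps are [-3, +2], [-9, +6], [-27, +18], [-81, +54] — a geometric progression with ratio 3.
step 5: [-120, 81] + [-243, +162] → [-363, 243]
step 6: [-363, 243] + [-729, +486] → [-1092, 729]

[-1092, 729]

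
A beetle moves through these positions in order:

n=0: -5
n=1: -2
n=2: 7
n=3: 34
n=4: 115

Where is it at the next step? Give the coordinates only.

358

Consecutive displacements +3, +9, +27, +81 scale by a factor of 3 each step.
step 5: 115 + 243 → 358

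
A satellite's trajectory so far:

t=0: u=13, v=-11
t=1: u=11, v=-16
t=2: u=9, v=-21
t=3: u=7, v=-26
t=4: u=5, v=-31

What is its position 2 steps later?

u=1, v=-41

Constant displacement of (-2,-5) per step.
step 5: u=5, v=-31 + (-2,-5) → u=3, v=-36
step 6: u=3, v=-36 + (-2,-5) → u=1, v=-41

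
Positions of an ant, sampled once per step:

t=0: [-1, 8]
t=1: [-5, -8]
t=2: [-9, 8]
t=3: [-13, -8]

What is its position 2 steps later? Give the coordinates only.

First: linear, -4 per step → -21 at step 5.
Second: cycles through 8, -8 every 2 steps. Step 5 lands at position 1 of the cycle → -8.

[-21, -8]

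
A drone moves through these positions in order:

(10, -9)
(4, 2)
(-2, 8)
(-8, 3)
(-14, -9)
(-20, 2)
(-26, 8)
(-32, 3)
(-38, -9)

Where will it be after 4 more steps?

The first coordinate changes by -6 each step, so at step 12 it is 10 + 12·(-6) = -62.
The second coordinate repeats the cycle [-9, 2, 8, 3] with period 4; step 12 mod 4 = 0, giving -9.

(-62, -9)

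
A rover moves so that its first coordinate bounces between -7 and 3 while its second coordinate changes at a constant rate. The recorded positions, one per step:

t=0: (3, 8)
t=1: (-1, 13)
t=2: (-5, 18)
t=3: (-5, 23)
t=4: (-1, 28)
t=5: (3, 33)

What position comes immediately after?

The first coordinate travels 4 per step and bounces off the walls at -7 and 3.
  step 6: 3 → -1
The second coordinate changes by +5 each step: at step 6 it is 38.

(-1, 38)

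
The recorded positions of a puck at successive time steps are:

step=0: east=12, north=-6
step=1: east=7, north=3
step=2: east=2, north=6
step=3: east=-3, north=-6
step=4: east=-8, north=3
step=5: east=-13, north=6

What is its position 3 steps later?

east=-28, north=6

The east coordinate changes by -5 each step, so at step 8 it is 12 + 8·(-5) = -28.
The north coordinate repeats the cycle [-6, 3, 6] with period 3; step 8 mod 3 = 2, giving 6.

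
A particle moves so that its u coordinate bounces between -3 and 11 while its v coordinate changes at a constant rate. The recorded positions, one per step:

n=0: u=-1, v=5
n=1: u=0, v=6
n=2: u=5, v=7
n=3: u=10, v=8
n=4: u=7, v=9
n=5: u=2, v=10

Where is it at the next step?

The u coordinate reflects between -3 and 11, moving 5 per step.
  step 6: 2 → -3
The v coordinate changes by +1 each step: at step 6 it is 11.

u=-3, v=11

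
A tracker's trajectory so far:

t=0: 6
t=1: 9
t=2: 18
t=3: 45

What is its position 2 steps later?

369

Consecutive displacements +3, +9, +27 scale by a factor of 3 each step.
step 4: 45 + 81 → 126
step 5: 126 + 243 → 369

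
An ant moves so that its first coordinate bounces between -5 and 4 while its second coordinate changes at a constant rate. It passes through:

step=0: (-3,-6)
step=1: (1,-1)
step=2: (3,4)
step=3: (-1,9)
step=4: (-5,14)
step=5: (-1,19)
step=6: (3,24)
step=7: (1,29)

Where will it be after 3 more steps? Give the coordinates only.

The first coordinate travels 4 per step and bounces off the walls at -5 and 4.
  step 8: 1 → -3
  step 9: -3 → -3
  step 10: -3 → 1
The second coordinate changes by +5 each step: at step 10 it is 44.

(1,44)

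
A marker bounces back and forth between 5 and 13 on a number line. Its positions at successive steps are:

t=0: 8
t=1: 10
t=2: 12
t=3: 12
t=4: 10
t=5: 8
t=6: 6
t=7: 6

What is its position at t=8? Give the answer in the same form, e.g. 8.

8

The value travels 2 per step and bounces off the walls at 5 and 13.
  step 8: 6 → 8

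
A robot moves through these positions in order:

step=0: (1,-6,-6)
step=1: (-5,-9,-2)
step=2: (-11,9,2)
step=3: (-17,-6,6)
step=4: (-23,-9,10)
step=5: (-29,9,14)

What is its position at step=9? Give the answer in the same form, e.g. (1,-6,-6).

(-53,-6,30)

First: linear, -6 per step → -53 at step 9.
Second: cycles through -6, -9, 9 every 3 steps. Step 9 lands at position 0 of the cycle → -6.
Third: linear, +4 per step → 30 at step 9.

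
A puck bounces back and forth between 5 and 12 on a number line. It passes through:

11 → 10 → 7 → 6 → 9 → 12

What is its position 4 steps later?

The value reflects between 5 and 12, moving 3 per step.
  step 6: 12 → 9
  step 7: 9 → 6
  step 8: 6 → 7
  step 9: 7 → 10

10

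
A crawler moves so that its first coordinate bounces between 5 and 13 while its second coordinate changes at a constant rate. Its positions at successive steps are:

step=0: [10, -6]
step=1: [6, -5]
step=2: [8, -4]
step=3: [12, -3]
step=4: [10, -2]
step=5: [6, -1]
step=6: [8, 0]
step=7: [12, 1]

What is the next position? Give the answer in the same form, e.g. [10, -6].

The first coordinate reflects between 5 and 13, moving 4 per step.
  step 8: 12 → 10
The second coordinate changes by +1 each step: at step 8 it is 2.

[10, 2]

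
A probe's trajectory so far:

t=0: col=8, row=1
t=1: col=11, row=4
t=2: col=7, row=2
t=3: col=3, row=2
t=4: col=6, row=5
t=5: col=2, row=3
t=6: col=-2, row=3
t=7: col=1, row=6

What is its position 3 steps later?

Step-to-step displacements: (+3,+3), (-4,-2), (-4,+0), (+3,+3), (-4,-2), (-4,+0), (+3,+3) — a repeating cycle of length 3.
step 8: apply (-4,-2) → col=-3, row=4
step 9: apply (-4,+0) → col=-7, row=4
step 10: apply (+3,+3) → col=-4, row=7

col=-4, row=7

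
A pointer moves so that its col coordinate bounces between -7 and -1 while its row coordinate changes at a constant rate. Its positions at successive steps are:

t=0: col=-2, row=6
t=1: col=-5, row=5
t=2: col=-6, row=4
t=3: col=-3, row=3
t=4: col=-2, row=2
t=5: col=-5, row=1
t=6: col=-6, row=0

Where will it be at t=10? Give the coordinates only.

The col coordinate reflects between -7 and -1, moving 3 per step.
  step 7: -6 → -3
  step 8: -3 → -2
  step 9: -2 → -5
  step 10: -5 → -6
The row coordinate changes by -1 each step: at step 10 it is -4.

col=-6, row=-4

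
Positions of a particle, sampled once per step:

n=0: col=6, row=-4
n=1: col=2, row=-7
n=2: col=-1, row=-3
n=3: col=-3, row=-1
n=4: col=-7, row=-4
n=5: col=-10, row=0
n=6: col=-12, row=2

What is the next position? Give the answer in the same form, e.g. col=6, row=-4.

col=-16, row=-1

The moves between consecutive positions are (-4, -3), (-3, +4), (-2, +2), (-4, -3), (-3, +4), (-2, +2); they repeat the 3-cycle [(-4, -3), (-3, +4), (-2, +2)].
step 7: apply (-4, -3) → col=-16, row=-1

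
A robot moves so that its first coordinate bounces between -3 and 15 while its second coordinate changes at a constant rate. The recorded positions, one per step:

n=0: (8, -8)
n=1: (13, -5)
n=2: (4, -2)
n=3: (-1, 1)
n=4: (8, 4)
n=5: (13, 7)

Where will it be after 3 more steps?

The first coordinate travels 9 per step and bounces off the walls at -3 and 15.
  step 6: 13 → 4
  step 7: 4 → -1
  step 8: -1 → 8
The second coordinate changes by +3 each step: at step 8 it is 16.

(8, 16)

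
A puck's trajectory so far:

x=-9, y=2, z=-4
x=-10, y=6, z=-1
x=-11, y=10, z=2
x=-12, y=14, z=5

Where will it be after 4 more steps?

The position changes by (-1, +4, +3) every step.
step 4: x=-12, y=14, z=5 + (-1, +4, +3) → x=-13, y=18, z=8
step 5: x=-13, y=18, z=8 + (-1, +4, +3) → x=-14, y=22, z=11
step 6: x=-14, y=22, z=11 + (-1, +4, +3) → x=-15, y=26, z=14
step 7: x=-15, y=26, z=14 + (-1, +4, +3) → x=-16, y=30, z=17

x=-16, y=30, z=17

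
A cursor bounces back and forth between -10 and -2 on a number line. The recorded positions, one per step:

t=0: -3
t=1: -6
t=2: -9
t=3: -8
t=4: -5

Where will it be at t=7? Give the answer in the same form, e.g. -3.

The value reflects between -10 and -2, moving 3 per step.
  step 5: -5 → -2
  step 6: -2 → -5
  step 7: -5 → -8

-8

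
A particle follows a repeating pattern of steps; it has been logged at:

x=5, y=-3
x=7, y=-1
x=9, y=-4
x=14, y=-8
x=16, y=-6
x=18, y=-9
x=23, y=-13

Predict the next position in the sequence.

x=25, y=-11

The moves between consecutive positions are (+2, +2), (+2, -3), (+5, -4), (+2, +2), (+2, -3), (+5, -4); they repeat the 3-cycle [(+2, +2), (+2, -3), (+5, -4)].
step 7: apply (+2, +2) → x=25, y=-11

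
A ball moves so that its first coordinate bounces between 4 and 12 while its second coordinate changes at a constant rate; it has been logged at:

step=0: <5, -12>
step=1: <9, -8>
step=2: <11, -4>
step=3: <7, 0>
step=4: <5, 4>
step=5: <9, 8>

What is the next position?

The first coordinate travels 4 per step and bounces off the walls at 4 and 12.
  step 6: 9 → 11
The second coordinate changes by +4 each step: at step 6 it is 12.

<11, 12>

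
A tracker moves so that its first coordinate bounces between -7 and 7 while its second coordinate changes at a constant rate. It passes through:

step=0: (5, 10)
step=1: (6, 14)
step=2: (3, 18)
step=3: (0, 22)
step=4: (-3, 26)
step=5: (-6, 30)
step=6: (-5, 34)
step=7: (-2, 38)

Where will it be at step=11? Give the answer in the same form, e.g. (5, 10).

The first coordinate reflects between -7 and 7, moving 3 per step.
  step 8: -2 → 1
  step 9: 1 → 4
  step 10: 4 → 7
  step 11: 7 → 4
The second coordinate changes by +4 each step: at step 11 it is 54.

(4, 54)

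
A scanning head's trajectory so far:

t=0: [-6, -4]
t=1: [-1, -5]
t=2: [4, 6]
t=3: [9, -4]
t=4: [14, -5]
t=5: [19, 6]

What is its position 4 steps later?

[39, -4]

First: linear, +5 per step → 39 at step 9.
Second: cycles through -4, -5, 6 every 3 steps. Step 9 lands at position 0 of the cycle → -4.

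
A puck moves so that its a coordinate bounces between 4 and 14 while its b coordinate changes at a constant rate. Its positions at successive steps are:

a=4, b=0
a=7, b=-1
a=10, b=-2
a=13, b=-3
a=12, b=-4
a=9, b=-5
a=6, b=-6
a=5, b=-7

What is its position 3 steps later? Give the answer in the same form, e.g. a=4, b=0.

The a coordinate reflects between 4 and 14, moving 3 per step.
  step 8: 5 → 8
  step 9: 8 → 11
  step 10: 11 → 14
The b coordinate changes by -1 each step: at step 10 it is -10.

a=14, b=-10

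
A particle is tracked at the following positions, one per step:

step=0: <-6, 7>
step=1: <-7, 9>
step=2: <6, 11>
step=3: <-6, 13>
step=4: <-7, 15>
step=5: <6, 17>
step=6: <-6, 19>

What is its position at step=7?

<-7, 21>

First: cycles through -6, -7, 6 every 3 steps. Step 7 lands at position 1 of the cycle → -7.
Second: linear, +2 per step → 21 at step 7.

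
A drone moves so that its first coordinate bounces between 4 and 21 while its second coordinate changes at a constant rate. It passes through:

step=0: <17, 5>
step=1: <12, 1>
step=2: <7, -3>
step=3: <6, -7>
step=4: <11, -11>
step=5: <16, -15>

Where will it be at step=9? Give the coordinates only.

<6, -31>

The first coordinate reflects between 4 and 21, moving 5 per step.
  step 6: 16 → 21
  step 7: 21 → 16
  step 8: 16 → 11
  step 9: 11 → 6
The second coordinate changes by -4 each step: at step 9 it is -31.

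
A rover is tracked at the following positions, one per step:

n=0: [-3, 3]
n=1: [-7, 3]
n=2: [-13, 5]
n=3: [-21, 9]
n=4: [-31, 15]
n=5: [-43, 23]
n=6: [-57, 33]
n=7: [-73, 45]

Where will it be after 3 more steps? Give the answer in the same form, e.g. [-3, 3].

[-133, 93]

First differences are [-4, +0], [-6, +2], [-8, +4], [-10, +6], [-12, +8], [-14, +10], [-16, +12]; their common second difference is [-2, +2] (constant acceleration).
step 8: [-73, 45] + [-18, +14] → [-91, 59]
step 9: [-91, 59] + [-20, +16] → [-111, 75]
step 10: [-111, 75] + [-22, +18] → [-133, 93]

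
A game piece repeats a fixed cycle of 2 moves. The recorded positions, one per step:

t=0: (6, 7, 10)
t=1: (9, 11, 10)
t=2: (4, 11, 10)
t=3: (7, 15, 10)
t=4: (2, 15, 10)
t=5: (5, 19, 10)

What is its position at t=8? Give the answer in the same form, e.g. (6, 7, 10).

(-2, 23, 10)

Differencing gives (+3, +4, +0), (-5, +0, +0), (+3, +4, +0), (-5, +0, +0), (+3, +4, +0). This is the pattern (+3, +4, +0), (-5, +0, +0) repeated.
step 6: apply (-5, +0, +0) → (0, 19, 10)
step 7: apply (+3, +4, +0) → (3, 23, 10)
step 8: apply (-5, +0, +0) → (-2, 23, 10)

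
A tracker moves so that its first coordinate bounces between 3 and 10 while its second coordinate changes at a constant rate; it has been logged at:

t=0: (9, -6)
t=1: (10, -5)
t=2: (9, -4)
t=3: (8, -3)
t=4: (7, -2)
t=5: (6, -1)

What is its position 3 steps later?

The first coordinate travels 1 per step and bounces off the walls at 3 and 10.
  step 6: 6 → 5
  step 7: 5 → 4
  step 8: 4 → 3
The second coordinate changes by +1 each step: at step 8 it is 2.

(3, 2)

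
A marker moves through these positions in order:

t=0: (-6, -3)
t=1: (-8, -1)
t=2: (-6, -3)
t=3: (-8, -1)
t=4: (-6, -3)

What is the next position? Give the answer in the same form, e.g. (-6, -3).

(-8, -1)

Consecutive displacements (-2, +2), (+2, -2), (-2, +2), (+2, -2) scale by a factor of -1 each step.
step 5: (-6, -3) + (-2, +2) → (-8, -1)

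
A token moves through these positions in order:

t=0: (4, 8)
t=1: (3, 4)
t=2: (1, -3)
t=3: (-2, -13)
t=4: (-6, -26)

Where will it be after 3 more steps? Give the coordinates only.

(-24, -83)

Taking differences between consecutive positions: (-1, -4), (-2, -7), (-3, -10), (-4, -13). These grow by (-1, -3) each step.
step 5: (-6, -26) + (-5, -16) → (-11, -42)
step 6: (-11, -42) + (-6, -19) → (-17, -61)
step 7: (-17, -61) + (-7, -22) → (-24, -83)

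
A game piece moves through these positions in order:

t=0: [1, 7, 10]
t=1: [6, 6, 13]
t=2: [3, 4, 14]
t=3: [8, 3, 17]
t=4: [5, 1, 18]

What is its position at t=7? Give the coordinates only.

Step-to-step displacements: [+5, -1, +3], [-3, -2, +1], [+5, -1, +3], [-3, -2, +1] — a repeating cycle of length 2.
step 5: apply [+5, -1, +3] → [10, 0, 21]
step 6: apply [-3, -2, +1] → [7, -2, 22]
step 7: apply [+5, -1, +3] → [12, -3, 25]

[12, -3, 25]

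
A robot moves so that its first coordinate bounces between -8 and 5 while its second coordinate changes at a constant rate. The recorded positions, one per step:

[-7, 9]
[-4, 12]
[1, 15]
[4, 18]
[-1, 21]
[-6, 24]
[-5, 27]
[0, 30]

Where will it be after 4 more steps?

[-6, 42]

The first coordinate reflects between -8 and 5, moving 5 per step.
  step 8: 0 → 5
  step 9: 5 → 0
  step 10: 0 → -5
  step 11: -5 → -6
The second coordinate changes by +3 each step: at step 11 it is 42.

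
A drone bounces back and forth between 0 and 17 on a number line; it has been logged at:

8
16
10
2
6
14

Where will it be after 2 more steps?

4

The value travels 8 per step and bounces off the walls at 0 and 17.
  step 6: 14 → 12
  step 7: 12 → 4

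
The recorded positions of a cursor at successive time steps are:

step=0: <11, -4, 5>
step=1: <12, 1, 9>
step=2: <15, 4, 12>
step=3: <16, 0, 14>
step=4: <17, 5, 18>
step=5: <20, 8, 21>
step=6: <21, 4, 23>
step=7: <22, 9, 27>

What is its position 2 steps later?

<26, 8, 32>

Step-to-step displacements: <+1, +5, +4>, <+3, +3, +3>, <+1, -4, +2>, <+1, +5, +4>, <+3, +3, +3>, <+1, -4, +2>, <+1, +5, +4> — a repeating cycle of length 3.
step 8: apply <+3, +3, +3> → <25, 12, 30>
step 9: apply <+1, -4, +2> → <26, 8, 32>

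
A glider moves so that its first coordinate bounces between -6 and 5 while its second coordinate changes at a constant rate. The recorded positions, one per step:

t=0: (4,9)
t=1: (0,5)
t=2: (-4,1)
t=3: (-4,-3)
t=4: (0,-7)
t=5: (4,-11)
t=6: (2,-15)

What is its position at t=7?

(-2,-19)

The first coordinate reflects between -6 and 5, moving 4 per step.
  step 7: 2 → -2
The second coordinate changes by -4 each step: at step 7 it is -19.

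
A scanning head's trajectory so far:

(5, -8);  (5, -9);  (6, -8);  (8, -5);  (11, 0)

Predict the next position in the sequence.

(15, 7)

Taking differences between consecutive positions: (+0, -1), (+1, +1), (+2, +3), (+3, +5). These grow by (+1, +2) each step.
step 5: (11, 0) + (+4, +7) → (15, 7)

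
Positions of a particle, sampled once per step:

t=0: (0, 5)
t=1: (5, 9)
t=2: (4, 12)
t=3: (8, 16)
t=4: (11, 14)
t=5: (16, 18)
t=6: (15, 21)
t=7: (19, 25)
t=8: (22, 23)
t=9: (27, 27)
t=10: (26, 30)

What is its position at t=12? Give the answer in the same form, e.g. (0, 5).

The moves between consecutive positions are (+5, +4), (-1, +3), (+4, +4), (+3, -2), (+5, +4), (-1, +3), (+4, +4), (+3, -2), (+5, +4), (-1, +3); they repeat the 4-cycle [(+5, +4), (-1, +3), (+4, +4), (+3, -2)].
step 11: apply (+4, +4) → (30, 34)
step 12: apply (+3, -2) → (33, 32)

(33, 32)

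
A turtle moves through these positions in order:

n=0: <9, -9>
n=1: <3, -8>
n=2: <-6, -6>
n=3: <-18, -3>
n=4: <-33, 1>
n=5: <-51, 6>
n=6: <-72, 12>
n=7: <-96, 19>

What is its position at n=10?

Taking differences between consecutive positions: <-6, +1>, <-9, +2>, <-12, +3>, <-15, +4>, <-18, +5>, <-21, +6>, <-24, +7>. These grow by <-3, +1> each step.
step 8: <-96, 19> + <-27, +8> → <-123, 27>
step 9: <-123, 27> + <-30, +9> → <-153, 36>
step 10: <-153, 36> + <-33, +10> → <-186, 46>

<-186, 46>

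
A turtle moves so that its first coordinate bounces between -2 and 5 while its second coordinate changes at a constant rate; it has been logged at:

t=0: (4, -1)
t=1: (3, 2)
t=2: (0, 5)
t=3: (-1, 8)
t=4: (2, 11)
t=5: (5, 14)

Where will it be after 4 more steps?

(3, 26)

The first coordinate reflects between -2 and 5, moving 3 per step.
  step 6: 5 → 2
  step 7: 2 → -1
  step 8: -1 → 0
  step 9: 0 → 3
The second coordinate changes by +3 each step: at step 9 it is 26.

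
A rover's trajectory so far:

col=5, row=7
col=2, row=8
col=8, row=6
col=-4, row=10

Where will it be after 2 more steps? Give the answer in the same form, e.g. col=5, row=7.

Consecutive displacements (-3, +1), (+6, -2), (-12, +4) scale by a factor of -2 each step.
step 4: col=-4, row=10 + (+24, -8) → col=20, row=2
step 5: col=20, row=2 + (-48, +16) → col=-28, row=18

col=-28, row=18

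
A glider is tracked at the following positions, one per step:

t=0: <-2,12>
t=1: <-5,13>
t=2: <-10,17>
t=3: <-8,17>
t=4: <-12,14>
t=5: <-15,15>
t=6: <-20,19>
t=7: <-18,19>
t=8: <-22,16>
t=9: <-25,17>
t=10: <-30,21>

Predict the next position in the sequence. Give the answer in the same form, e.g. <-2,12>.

Differencing gives <-3,+1>, <-5,+4>, <+2,+0>, <-4,-3>, <-3,+1>, <-5,+4>, <+2,+0>, <-4,-3>, <-3,+1>, <-5,+4>. This is the pattern <-3,+1>, <-5,+4>, <+2,+0>, <-4,-3> repeated.
step 11: apply <+2,+0> → <-28,21>

<-28,21>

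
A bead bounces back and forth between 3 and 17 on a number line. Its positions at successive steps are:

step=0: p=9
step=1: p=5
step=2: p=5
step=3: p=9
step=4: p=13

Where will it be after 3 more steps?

p=9

The value reflects between 3 and 17, moving 4 per step.
  step 5: 13 → 17
  step 6: 17 → 13
  step 7: 13 → 9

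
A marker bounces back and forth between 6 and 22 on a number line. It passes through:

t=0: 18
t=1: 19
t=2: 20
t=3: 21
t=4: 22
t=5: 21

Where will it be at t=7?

The value reflects between 6 and 22, moving 1 per step.
  step 6: 21 → 20
  step 7: 20 → 19

19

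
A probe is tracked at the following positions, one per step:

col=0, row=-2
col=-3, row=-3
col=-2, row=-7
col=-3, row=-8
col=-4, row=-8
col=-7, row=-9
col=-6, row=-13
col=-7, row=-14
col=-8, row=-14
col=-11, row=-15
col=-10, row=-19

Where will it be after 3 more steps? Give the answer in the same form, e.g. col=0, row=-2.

The moves between consecutive positions are (-3, -1), (+1, -4), (-1, -1), (-1, +0), (-3, -1), (+1, -4), (-1, -1), (-1, +0), (-3, -1), (+1, -4); they repeat the 4-cycle [(-3, -1), (+1, -4), (-1, -1), (-1, +0)].
step 11: apply (-1, -1) → col=-11, row=-20
step 12: apply (-1, +0) → col=-12, row=-20
step 13: apply (-3, -1) → col=-15, row=-21

col=-15, row=-21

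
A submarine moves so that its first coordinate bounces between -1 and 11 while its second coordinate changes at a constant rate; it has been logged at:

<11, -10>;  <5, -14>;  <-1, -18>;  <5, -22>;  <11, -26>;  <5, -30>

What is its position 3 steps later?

The first coordinate travels 6 per step and bounces off the walls at -1 and 11.
  step 6: 5 → -1
  step 7: -1 → 5
  step 8: 5 → 11
The second coordinate changes by -4 each step: at step 8 it is -42.

<11, -42>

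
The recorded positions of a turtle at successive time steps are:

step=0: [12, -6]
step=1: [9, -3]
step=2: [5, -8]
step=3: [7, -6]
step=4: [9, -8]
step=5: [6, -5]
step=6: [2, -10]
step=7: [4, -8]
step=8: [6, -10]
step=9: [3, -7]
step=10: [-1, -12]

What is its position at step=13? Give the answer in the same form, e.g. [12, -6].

Step-to-step displacements: [-3, +3], [-4, -5], [+2, +2], [+2, -2], [-3, +3], [-4, -5], [+2, +2], [+2, -2], [-3, +3], [-4, -5] — a repeating cycle of length 4.
step 11: apply [+2, +2] → [1, -10]
step 12: apply [+2, -2] → [3, -12]
step 13: apply [-3, +3] → [0, -9]

[0, -9]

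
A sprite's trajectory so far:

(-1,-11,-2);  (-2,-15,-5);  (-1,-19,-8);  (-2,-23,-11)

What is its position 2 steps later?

(-2,-31,-17)

First: cycles through -1, -2 every 2 steps. Step 5 lands at position 1 of the cycle → -2.
Second: linear, -4 per step → -31 at step 5.
Third: linear, -3 per step → -17 at step 5.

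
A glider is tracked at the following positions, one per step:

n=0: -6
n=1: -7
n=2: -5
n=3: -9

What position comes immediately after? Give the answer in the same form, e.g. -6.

-1

Step-to-step displacements: -1, +2, -4; each is -2× the previous.
step 4: -9 + 8 → -1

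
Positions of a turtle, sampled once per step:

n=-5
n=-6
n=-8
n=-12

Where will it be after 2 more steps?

n=-36

Step-to-step displacements: -1, -2, -4; each is 2× the previous.
step 4: -12 − 8 → n=-20
step 5: -20 − 16 → n=-36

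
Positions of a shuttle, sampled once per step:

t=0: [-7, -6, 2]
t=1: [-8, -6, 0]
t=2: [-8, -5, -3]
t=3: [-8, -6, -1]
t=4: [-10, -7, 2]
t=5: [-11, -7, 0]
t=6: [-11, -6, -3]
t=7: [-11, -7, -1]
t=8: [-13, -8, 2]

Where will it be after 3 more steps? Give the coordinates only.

Step-to-step displacements: [-1, +0, -2], [+0, +1, -3], [+0, -1, +2], [-2, -1, +3], [-1, +0, -2], [+0, +1, -3], [+0, -1, +2], [-2, -1, +3] — a repeating cycle of length 4.
step 9: apply [-1, +0, -2] → [-14, -8, 0]
step 10: apply [+0, +1, -3] → [-14, -7, -3]
step 11: apply [+0, -1, +2] → [-14, -8, -1]

[-14, -8, -1]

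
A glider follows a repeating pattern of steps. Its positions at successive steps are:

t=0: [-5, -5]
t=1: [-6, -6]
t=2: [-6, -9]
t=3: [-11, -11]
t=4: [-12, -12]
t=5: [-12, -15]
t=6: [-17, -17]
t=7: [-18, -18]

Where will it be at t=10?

[-24, -24]

Step-to-step displacements: [-1, -1], [+0, -3], [-5, -2], [-1, -1], [+0, -3], [-5, -2], [-1, -1] — a repeating cycle of length 3.
step 8: apply [+0, -3] → [-18, -21]
step 9: apply [-5, -2] → [-23, -23]
step 10: apply [-1, -1] → [-24, -24]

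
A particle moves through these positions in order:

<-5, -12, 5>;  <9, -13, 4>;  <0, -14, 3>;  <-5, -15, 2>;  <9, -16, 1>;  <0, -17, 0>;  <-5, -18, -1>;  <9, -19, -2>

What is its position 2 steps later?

<-5, -21, -4>

The first coordinate repeats the cycle [-5, 9, 0] with period 3; step 9 mod 3 = 0, giving -5.
The second coordinate changes by -1 each step, so at step 9 it is -12 + 9·(-1) = -21.
The third coordinate changes by -1 each step, so at step 9 it is 5 + 9·(-1) = -4.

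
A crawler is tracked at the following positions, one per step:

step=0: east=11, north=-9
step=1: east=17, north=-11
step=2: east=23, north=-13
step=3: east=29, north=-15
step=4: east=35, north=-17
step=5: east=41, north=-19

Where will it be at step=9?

Constant displacement of (+6, -2) per step.
step 6: east=41, north=-19 + (+6, -2) → east=47, north=-21
step 7: east=47, north=-21 + (+6, -2) → east=53, north=-23
step 8: east=53, north=-23 + (+6, -2) → east=59, north=-25
step 9: east=59, north=-25 + (+6, -2) → east=65, north=-27

east=65, north=-27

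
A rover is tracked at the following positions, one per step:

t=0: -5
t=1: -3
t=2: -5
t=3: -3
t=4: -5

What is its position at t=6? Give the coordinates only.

-5

Consecutive displacements +2, -2, +2, -2 scale by a factor of -1 each step.
step 5: -5 + 2 → -3
step 6: -3 − 2 → -5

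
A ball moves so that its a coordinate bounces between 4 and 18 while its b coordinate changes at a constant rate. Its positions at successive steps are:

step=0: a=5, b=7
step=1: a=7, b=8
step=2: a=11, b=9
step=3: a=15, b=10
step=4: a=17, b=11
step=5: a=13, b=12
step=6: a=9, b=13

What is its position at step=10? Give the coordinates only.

The a coordinate travels 4 per step and bounces off the walls at 4 and 18.
  step 7: 9 → 5
  step 8: 5 → 7
  step 9: 7 → 11
  step 10: 11 → 15
The b coordinate changes by +1 each step: at step 10 it is 17.

a=15, b=17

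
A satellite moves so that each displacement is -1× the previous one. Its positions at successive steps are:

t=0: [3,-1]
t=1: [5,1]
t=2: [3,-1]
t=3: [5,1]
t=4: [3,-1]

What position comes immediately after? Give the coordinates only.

[5,1]

The jumps are [+2,+2], [-2,-2], [+2,+2], [-2,-2] — a geometric progression with ratio -1.
step 5: [3,-1] + [+2,+2] → [5,1]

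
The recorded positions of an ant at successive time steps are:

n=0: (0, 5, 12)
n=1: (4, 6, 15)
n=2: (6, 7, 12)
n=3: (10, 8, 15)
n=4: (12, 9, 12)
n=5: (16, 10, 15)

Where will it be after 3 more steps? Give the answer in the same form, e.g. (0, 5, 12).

(24, 13, 12)

Differencing gives (+4, +1, +3), (+2, +1, -3), (+4, +1, +3), (+2, +1, -3), (+4, +1, +3). This is the pattern (+4, +1, +3), (+2, +1, -3) repeated.
step 6: apply (+2, +1, -3) → (18, 11, 12)
step 7: apply (+4, +1, +3) → (22, 12, 15)
step 8: apply (+2, +1, -3) → (24, 13, 12)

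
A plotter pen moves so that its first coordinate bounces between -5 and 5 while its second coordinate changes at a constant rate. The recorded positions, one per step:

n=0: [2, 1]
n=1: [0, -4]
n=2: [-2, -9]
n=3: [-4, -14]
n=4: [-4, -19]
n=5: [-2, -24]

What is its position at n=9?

[4, -44]

The first coordinate reflects between -5 and 5, moving 2 per step.
  step 6: -2 → 0
  step 7: 0 → 2
  step 8: 2 → 4
  step 9: 4 → 4
The second coordinate changes by -5 each step: at step 9 it is -44.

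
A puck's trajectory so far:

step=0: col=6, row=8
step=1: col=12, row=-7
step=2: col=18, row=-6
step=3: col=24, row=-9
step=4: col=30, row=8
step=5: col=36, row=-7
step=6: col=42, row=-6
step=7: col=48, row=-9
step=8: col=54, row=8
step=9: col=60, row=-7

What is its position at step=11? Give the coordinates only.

col=72, row=-9

The col coordinate changes by +6 each step, so at step 11 it is 6 + 11·(6) = 72.
The row coordinate repeats the cycle [8, -7, -6, -9] with period 4; step 11 mod 4 = 3, giving -9.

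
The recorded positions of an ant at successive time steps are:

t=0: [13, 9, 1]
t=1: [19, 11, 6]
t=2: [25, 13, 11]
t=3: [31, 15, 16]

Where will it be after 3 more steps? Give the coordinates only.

Each step adds [+6, +2, +5] to the position.
step 4: [31, 15, 16] + [+6, +2, +5] → [37, 17, 21]
step 5: [37, 17, 21] + [+6, +2, +5] → [43, 19, 26]
step 6: [43, 19, 26] + [+6, +2, +5] → [49, 21, 31]

[49, 21, 31]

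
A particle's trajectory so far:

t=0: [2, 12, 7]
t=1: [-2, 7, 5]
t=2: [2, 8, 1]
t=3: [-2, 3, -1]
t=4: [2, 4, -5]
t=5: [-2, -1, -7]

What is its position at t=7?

Differencing gives [-4, -5, -2], [+4, +1, -4], [-4, -5, -2], [+4, +1, -4], [-4, -5, -2]. This is the pattern [-4, -5, -2], [+4, +1, -4] repeated.
step 6: apply [+4, +1, -4] → [2, 0, -11]
step 7: apply [-4, -5, -2] → [-2, -5, -13]

[-2, -5, -13]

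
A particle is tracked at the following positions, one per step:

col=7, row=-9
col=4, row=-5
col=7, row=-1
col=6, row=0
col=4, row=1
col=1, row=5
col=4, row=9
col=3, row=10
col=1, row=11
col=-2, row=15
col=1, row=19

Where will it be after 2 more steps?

col=-2, row=21

Step-to-step displacements: (-3, +4), (+3, +4), (-1, +1), (-2, +1), (-3, +4), (+3, +4), (-1, +1), (-2, +1), (-3, +4), (+3, +4) — a repeating cycle of length 4.
step 11: apply (-1, +1) → col=0, row=20
step 12: apply (-2, +1) → col=-2, row=21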